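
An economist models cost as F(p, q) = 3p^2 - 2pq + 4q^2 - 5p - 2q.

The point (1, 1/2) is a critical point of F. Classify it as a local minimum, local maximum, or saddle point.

The Hessian of F is constant: H = [[6, -2], [-2, 8]].
det(H) = 6·8 − (-2)² = 44.
det(H) > 0 and tr(H) = 14 > 0, so H is positive definite and the point is a local minimum.

local minimum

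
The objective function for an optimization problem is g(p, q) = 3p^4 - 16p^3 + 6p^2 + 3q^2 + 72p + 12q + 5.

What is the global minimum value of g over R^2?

-54

g(p,q) separates as A(p) + B(q) + 5, so its minimum is min A + min B + 5.
A'(p) = 12(p - 3)(p - 2)(p + 1) vanishes at p ∈ {-1, 2, 3}; B'(q) = 6q + 12 vanishes at q ∈ {-2}.
Local minima of A (where A''>0): A(-1)=-47, A(3)=81. Local minima of B: B(-2)=-12.
So the global minimum of g is A(-1) + B(-2) + 5 = -47 − 12 + 5 = -54, attained at (-1, -2).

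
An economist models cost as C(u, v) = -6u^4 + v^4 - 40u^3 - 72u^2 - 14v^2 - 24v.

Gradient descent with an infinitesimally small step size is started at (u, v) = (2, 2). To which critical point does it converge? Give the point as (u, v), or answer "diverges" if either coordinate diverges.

diverges

C is separable, so gradient descent decouples: u follows -∂C/∂u, v follows -∂C/∂v.
∂C/∂u = -24u(u + 2)(u + 3); at u=2 this is -960, so u increases.
∂C/∂v = 4(v - 3)(v + 1)(v + 2); at v=2 this is -48, so v increases.
The u-coordinate has no critical point in that direction and runs off to infinity.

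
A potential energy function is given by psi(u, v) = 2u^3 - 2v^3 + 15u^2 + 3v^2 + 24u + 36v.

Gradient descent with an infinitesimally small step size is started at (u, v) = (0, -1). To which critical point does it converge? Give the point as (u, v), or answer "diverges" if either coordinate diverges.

psi is separable, so gradient descent decouples: u follows -∂psi/∂u, v follows -∂psi/∂v.
∂psi/∂u = 6(u + 1)(u + 4); at u=0 this is 24, so u decreases.
∂psi/∂v = -6(v - 3)(v + 2); at v=-1 this is 24, so v decreases.
u converges to its nearest critical value -1 (a local min of the u-part); v converges to -2. The iterate converges to (-1, -2).

(-1, -2)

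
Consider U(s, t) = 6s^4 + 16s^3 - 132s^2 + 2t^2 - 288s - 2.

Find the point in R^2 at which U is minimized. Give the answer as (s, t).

U(s,t) separates as P(s) + Q(t) − 2, so its minimum is min P + min Q − 2.
P'(s) = 24(s - 3)(s + 1)(s + 4) vanishes at s ∈ {-4, -1, 3}; Q'(t) = 4t vanishes at t ∈ {0}.
Local minima of P (where P''>0): P(-4)=-448, P(3)=-1134. Local minima of Q: Q(0)=0.
So the global minimum of U is P(3) + Q(0) − 2 = -1134 + 0 − 2 = -1136, attained at (3, 0).

(3, 0)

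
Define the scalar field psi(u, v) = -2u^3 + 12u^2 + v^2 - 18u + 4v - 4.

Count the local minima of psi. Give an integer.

1

psi separates as a function of u plus a function of v, so ∇psi=0 decouples.
∂psi/∂u = -6(u - 3)(u - 1) = 0 at u ∈ {1, 3}; ∂psi/∂v = 2(v + 2) = 0 at v ∈ {-2}.
The Hessian is diagonal: diag(psi_uu, psi_vv). Second derivatives: psi_uu(1)=12, psi_uu(3)=-12; psi_vv(-2)=2.
Local minima occur where both diagonal entries positive: (1, -2). Count: 1.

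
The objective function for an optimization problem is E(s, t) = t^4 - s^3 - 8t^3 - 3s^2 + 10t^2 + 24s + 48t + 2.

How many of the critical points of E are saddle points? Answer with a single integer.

3

E separates as a function of s plus a function of t, so ∇E=0 decouples.
∂E/∂s = -3(s - 2)(s + 4) = 0 at s ∈ {-4, 2}; ∂E/∂t = 4(t - 4)(t - 3)(t + 1) = 0 at t ∈ {-1, 3, 4}.
The Hessian is diagonal: diag(E_ss, E_tt). Second derivatives: E_ss(-4)=18, E_ss(2)=-18; E_tt(-1)=80, E_tt(3)=-16, E_tt(4)=20.
Saddle points occur where the two diagonal entries have opposite signs: (-4, 3), (2, -1), (2, 4). Count: 3.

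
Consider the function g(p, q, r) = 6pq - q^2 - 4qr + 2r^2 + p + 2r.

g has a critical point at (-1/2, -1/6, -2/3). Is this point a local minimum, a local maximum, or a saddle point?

The Hessian is constant: H = [[0, 6, 0], [6, -2, -4], [0, -4, 4]].
Leading principal minors: Δ₁ = 0, Δ₂ = -36, Δ₃ = -144.
The minors fit neither the all-positive nor the alternating-sign pattern, so H is indefinite: a saddle point.

saddle point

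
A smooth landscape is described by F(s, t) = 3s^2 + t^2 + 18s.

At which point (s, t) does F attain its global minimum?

(-3, 0)

F(s,t) separates as P(s) + Q(t), so its minimum is min P + min Q.
P'(s) = 6s + 18 vanishes at s ∈ {-3}; Q'(t) = 2t vanishes at t ∈ {0}.
Local minima of P (where P''>0): P(-3)=-27. Local minima of Q: Q(0)=0.
So the global minimum of F is P(-3) + Q(0) = -27 + 0 = -27, attained at (-3, 0).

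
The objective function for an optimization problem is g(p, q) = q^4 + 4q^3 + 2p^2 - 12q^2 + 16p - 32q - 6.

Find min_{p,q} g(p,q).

-102

g(p,q) separates as A(p) + B(q) − 6, so its minimum is min A + min B − 6.
A'(p) = 4p + 16 vanishes at p ∈ {-4}; B'(q) = 4(q - 2)(q + 1)(q + 4) vanishes at q ∈ {-4, -1, 2}.
Local minima of A (where A''>0): A(-4)=-32. Local minima of B: B(-4)=-64, B(2)=-64.
So the global minimum of g is A(-4) + B(-4) − 6 = -32 − 64 − 6 = -102, attained at (-4, -4).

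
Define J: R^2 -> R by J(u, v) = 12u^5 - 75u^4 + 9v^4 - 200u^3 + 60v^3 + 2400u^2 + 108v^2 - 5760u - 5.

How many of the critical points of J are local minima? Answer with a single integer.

4

J separates as a function of u plus a function of v, so ∇J=0 decouples.
∂J/∂u = 60(u - 4)(u - 3)(u - 2)(u + 4) = 0 at u ∈ {-4, 2, 3, 4}; ∂J/∂v = 36v(v + 2)(v + 3) = 0 at v ∈ {-3, -2, 0}.
The Hessian is diagonal: diag(J_uu, J_vv). Second derivatives: J_uu(-4)=-20160, J_uu(2)=720, J_uu(3)=-420, J_uu(4)=960; J_vv(-3)=108, J_vv(-2)=-72, J_vv(0)=216.
Local minima occur where both diagonal entries positive: (2, -3), (2, 0), (4, -3), (4, 0). Count: 4.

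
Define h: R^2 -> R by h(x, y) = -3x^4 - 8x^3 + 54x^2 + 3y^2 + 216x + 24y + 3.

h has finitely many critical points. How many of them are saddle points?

2

h separates as a function of x plus a function of y, so ∇h=0 decouples.
∂h/∂x = -12(x - 3)(x + 2)(x + 3) = 0 at x ∈ {-3, -2, 3}; ∂h/∂y = 6(y + 4) = 0 at y ∈ {-4}.
The Hessian is diagonal: diag(h_xx, h_yy). Second derivatives: h_xx(-3)=-72, h_xx(-2)=60, h_xx(3)=-360; h_yy(-4)=6.
Saddle points occur where the two diagonal entries have opposite signs: (-3, -4), (3, -4). Count: 2.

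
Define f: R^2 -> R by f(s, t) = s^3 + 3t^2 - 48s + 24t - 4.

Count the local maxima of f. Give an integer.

f separates as a function of s plus a function of t, so ∇f=0 decouples.
∂f/∂s = 3(s - 4)(s + 4) = 0 at s ∈ {-4, 4}; ∂f/∂t = 6(t + 4) = 0 at t ∈ {-4}.
The Hessian is diagonal: diag(f_ss, f_tt). Second derivatives: f_ss(-4)=-24, f_ss(4)=24; f_tt(-4)=6.
Local maxima occur where both diagonal entries negative: none. Count: 0.

0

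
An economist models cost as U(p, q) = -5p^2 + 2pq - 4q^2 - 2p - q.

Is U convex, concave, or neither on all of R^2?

concave

U is quadratic, so its Hessian is the constant matrix H = [[-10, 2], [2, -8]].
det(H) = 76, tr(H) = -18.
det(H) > 0 and tr(H) < 0, so H is negative definite everywhere: concave.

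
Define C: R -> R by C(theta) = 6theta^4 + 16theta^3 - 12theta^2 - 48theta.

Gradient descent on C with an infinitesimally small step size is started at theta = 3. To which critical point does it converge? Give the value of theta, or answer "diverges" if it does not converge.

C'(theta) = 24(theta - 1)(theta + 1)(theta + 2), so C'(3) = 960.
Gradient descent moves in the -C' direction, i.e. theta is decreasing.
The nearest critical point in that direction is theta = 1, where C'' = 144 > 0 (a local minimum). The iterate converges there.

1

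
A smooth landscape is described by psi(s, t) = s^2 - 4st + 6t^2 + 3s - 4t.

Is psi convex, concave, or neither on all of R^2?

convex

psi is quadratic, so its Hessian is the constant matrix H = [[2, -4], [-4, 12]].
det(H) = 8, tr(H) = 14.
det(H) > 0 and tr(H) > 0, so H is positive definite everywhere: convex.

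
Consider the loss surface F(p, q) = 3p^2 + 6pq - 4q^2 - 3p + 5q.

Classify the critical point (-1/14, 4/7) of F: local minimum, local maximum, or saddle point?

The Hessian of F is constant: H = [[6, 6], [6, -8]].
det(H) = 6·(-8) − 6² = -84.
Since det(H) < 0, H is indefinite and the critical point is a saddle point.

saddle point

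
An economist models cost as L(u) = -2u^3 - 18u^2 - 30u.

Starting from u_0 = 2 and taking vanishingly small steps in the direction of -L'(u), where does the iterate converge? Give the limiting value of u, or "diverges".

L'(u) = -6(u + 1)(u + 5), so L'(2) = -126.
Gradient descent moves in the -L' direction, i.e. u is increasing.
There is no critical point above u=2, and L' keeps the same sign, so the iterate runs off to +∞.

diverges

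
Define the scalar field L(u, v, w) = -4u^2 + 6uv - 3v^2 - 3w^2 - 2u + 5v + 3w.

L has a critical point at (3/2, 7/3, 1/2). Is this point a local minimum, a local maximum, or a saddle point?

The Hessian is constant: H = [[-8, 6, 0], [6, -6, 0], [0, 0, -6]].
Leading principal minors: Δ₁ = -8, Δ₂ = 12, Δ₃ = -72.
The minors alternate sign starting negative (−, +, −), so H is negative definite: a local maximum.

local maximum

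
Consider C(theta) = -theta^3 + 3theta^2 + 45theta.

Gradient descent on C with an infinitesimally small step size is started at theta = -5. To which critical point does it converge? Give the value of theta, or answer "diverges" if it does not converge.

-3

C'(theta) = -3(theta - 5)(theta + 3), so C'(-5) = -60.
Gradient descent moves in the -C' direction, i.e. theta is increasing.
The nearest critical point in that direction is theta = -3, where C'' = 24 > 0 (a local minimum). The iterate converges there.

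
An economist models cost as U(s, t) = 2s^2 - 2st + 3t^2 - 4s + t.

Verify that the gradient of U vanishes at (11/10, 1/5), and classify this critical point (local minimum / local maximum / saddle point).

local minimum

∇U = (4s - 2t - 4, -2s + 6t + 1); substituting (11/10, 1/5) gives ∇U = (0, 0), so (11/10, 1/5) is indeed a critical point.
The Hessian of U is constant: H = [[4, -2], [-2, 6]].
det(H) = 4·6 − (-2)² = 20.
det(H) > 0 and tr(H) = 10 > 0, so H is positive definite and the point is a local minimum.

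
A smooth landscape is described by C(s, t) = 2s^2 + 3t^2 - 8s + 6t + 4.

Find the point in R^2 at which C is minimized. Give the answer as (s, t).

(2, -1)

C(s,t) separates as P(s) + Q(t) + 4, so its minimum is min P + min Q + 4.
P'(s) = 4s - 8 vanishes at s ∈ {2}; Q'(t) = 6(t + 1) vanishes at t ∈ {-1}.
Local minima of P (where P''>0): P(2)=-8. Local minima of Q: Q(-1)=-3.
So the global minimum of C is P(2) + Q(-1) + 4 = -8 − 3 + 4 = -7, attained at (2, -1).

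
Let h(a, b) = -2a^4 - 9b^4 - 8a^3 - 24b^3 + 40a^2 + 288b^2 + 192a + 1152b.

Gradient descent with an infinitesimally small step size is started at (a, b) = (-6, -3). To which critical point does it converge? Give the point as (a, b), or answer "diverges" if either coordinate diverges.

h is separable, so gradient descent decouples: a follows -∂h/∂a, b follows -∂h/∂b.
∂h/∂a = -8(a - 3)(a + 2)(a + 4); at a=-6 this is 576, so a decreases.
∂h/∂b = -36(b - 4)(b + 2)(b + 4); at b=-3 this is -252, so b increases.
The a-coordinate has no critical point in that direction and runs off to infinity.

diverges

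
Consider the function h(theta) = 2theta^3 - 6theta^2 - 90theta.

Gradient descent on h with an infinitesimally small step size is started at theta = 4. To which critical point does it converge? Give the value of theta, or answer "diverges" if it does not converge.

h'(theta) = 6(theta - 5)(theta + 3), so h'(4) = -42.
Gradient descent moves in the -h' direction, i.e. theta is increasing.
The nearest critical point in that direction is theta = 5, where h'' = 48 > 0 (a local minimum). The iterate converges there.

5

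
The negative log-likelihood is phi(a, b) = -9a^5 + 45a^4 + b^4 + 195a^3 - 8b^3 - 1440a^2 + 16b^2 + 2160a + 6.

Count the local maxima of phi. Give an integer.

2

phi separates as a function of a plus a function of b, so ∇phi=0 decouples.
∂phi/∂a = -45(a - 4)(a - 3)(a - 1)(a + 4) = 0 at a ∈ {-4, 1, 3, 4}; ∂phi/∂b = 4b(b - 4)(b - 2) = 0 at b ∈ {0, 2, 4}.
The Hessian is diagonal: diag(phi_aa, phi_bb). Second derivatives: phi_aa(-4)=12600, phi_aa(1)=-1350, phi_aa(3)=630, phi_aa(4)=-1080; phi_bb(0)=32, phi_bb(2)=-16, phi_bb(4)=32.
Local maxima occur where both diagonal entries negative: (1, 2), (4, 2). Count: 2.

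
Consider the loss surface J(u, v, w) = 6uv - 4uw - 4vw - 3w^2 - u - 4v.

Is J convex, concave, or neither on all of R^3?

J is quadratic, so its Hessian is the constant matrix H = [[0, 6, -4], [6, 0, -4], [-4, -4, -6]].
Leading principal minors: 0, -36, 408.
Neither pattern holds ⇒ H is indefinite ⇒ neither convex nor concave.

neither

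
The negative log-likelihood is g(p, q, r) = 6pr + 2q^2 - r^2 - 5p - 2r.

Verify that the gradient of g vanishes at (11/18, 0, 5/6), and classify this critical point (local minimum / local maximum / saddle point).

∇g = (6r - 5, 4q, 6p - 2r - 2); substituting (11/18, 0, 5/6) gives ∇g = (0, 0, 0), so (11/18, 0, 5/6) is indeed a critical point.
The Hessian is constant: H = [[0, 0, 6], [0, 4, 0], [6, 0, -2]].
Leading principal minors: Δ₁ = 0, Δ₂ = 0, Δ₃ = -144.
The minors fit neither the all-positive nor the alternating-sign pattern, so H is indefinite: a saddle point.

saddle point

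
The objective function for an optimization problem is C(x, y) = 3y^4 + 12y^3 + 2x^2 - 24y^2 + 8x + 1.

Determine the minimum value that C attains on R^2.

-391

C(x,y) separates as P(x) + Q(y) + 1, so its minimum is min P + min Q + 1.
P'(x) = 4x + 8 vanishes at x ∈ {-2}; Q'(y) = 12y(y - 1)(y + 4) vanishes at y ∈ {-4, 0, 1}.
Local minima of P (where P''>0): P(-2)=-8. Local minima of Q: Q(-4)=-384, Q(1)=-9.
So the global minimum of C is P(-2) + Q(-4) + 1 = -8 − 384 + 1 = -391, attained at (-2, -4).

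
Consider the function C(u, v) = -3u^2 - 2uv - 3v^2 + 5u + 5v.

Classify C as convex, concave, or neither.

C is quadratic, so its Hessian is the constant matrix H = [[-6, -2], [-2, -6]].
det(H) = 32, tr(H) = -12.
det(H) > 0 and tr(H) < 0, so H is negative definite everywhere: concave.

concave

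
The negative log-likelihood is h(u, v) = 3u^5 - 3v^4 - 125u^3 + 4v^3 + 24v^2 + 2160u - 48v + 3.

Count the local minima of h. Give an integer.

2

h separates as a function of u plus a function of v, so ∇h=0 decouples.
∂h/∂u = 15(u - 4)(u - 3)(u + 3)(u + 4) = 0 at u ∈ {-4, -3, 3, 4}; ∂h/∂v = -12(v - 2)(v - 1)(v + 2) = 0 at v ∈ {-2, 1, 2}.
The Hessian is diagonal: diag(h_uu, h_vv). Second derivatives: h_uu(-4)=-840, h_uu(-3)=630, h_uu(3)=-630, h_uu(4)=840; h_vv(-2)=-144, h_vv(1)=36, h_vv(2)=-48.
Local minima occur where both diagonal entries positive: (-3, 1), (4, 1). Count: 2.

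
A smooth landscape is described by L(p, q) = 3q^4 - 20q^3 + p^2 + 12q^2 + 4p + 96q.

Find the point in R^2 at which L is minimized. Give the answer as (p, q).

(-2, -1)

L(p,q) separates as A(p) + B(q), so its minimum is min A + min B.
A'(p) = 2p + 4 vanishes at p ∈ {-2}; B'(q) = 12(q - 4)(q - 2)(q + 1) vanishes at q ∈ {-1, 2, 4}.
Local minima of A (where A''>0): A(-2)=-4. Local minima of B: B(-1)=-61, B(4)=64.
So the global minimum of L is A(-2) + B(-1) = -4 − 61 = -65, attained at (-2, -1).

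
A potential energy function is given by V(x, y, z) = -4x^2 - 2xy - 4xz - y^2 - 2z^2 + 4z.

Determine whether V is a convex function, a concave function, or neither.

V is quadratic, so its Hessian is the constant matrix H = [[-8, -2, -4], [-2, -2, 0], [-4, 0, -4]].
Leading principal minors: -8, 12, -16.
Signs alternate −, +, − ⇒ H ≺ 0 ⇒ concave.

concave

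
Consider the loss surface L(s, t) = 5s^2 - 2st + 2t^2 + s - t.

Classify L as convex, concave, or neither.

convex

L is quadratic, so its Hessian is the constant matrix H = [[10, -2], [-2, 4]].
det(H) = 36, tr(H) = 14.
det(H) > 0 and tr(H) > 0, so H is positive definite everywhere: convex.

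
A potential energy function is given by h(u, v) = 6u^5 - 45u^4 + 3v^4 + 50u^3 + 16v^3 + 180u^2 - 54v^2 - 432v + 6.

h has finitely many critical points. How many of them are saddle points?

6

h separates as a function of u plus a function of v, so ∇h=0 decouples.
∂h/∂u = 30u(u - 4)(u - 3)(u + 1) = 0 at u ∈ {-1, 0, 3, 4}; ∂h/∂v = 12(v - 3)(v + 3)(v + 4) = 0 at v ∈ {-4, -3, 3}.
The Hessian is diagonal: diag(h_uu, h_vv). Second derivatives: h_uu(-1)=-600, h_uu(0)=360, h_uu(3)=-360, h_uu(4)=600; h_vv(-4)=84, h_vv(-3)=-72, h_vv(3)=504.
Saddle points occur where the two diagonal entries have opposite signs: (-1, -4), (-1, 3), (0, -3), (3, -4), (3, 3), (4, -3). Count: 6.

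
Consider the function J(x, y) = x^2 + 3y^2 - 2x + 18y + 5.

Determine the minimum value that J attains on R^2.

J(x,y) separates as P(x) + Q(y) + 5, so its minimum is min P + min Q + 5.
P'(x) = 2x - 2 vanishes at x ∈ {1}; Q'(y) = 6y + 18 vanishes at y ∈ {-3}.
Local minima of P (where P''>0): P(1)=-1. Local minima of Q: Q(-3)=-27.
So the global minimum of J is P(1) + Q(-3) + 5 = -1 − 27 + 5 = -23, attained at (1, -3).

-23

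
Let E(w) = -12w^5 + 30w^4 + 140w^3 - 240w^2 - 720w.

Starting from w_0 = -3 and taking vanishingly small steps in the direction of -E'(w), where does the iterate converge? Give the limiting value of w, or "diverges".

-2

E'(w) = -60(w - 3)(w - 2)(w + 1)(w + 2), so E'(-3) = -3600.
Gradient descent moves in the -E' direction, i.e. w is increasing.
The nearest critical point in that direction is w = -2, where E'' = 1200 > 0 (a local minimum). The iterate converges there.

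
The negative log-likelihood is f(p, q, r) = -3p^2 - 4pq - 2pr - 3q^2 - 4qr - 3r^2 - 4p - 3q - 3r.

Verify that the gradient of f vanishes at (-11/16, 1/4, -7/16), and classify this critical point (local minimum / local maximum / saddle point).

∇f = (-6p - 4q - 2r - 4, -4p - 6q - 4r - 3, -2p - 4q - 6r - 3); substituting (-11/16, 1/4, -7/16) gives ∇f = (0, 0, 0), so (-11/16, 1/4, -7/16) is indeed a critical point.
The Hessian is constant: H = [[-6, -4, -2], [-4, -6, -4], [-2, -4, -6]].
Leading principal minors: Δ₁ = -6, Δ₂ = 20, Δ₃ = -64.
The minors alternate sign starting negative (−, +, −), so H is negative definite: a local maximum.

local maximum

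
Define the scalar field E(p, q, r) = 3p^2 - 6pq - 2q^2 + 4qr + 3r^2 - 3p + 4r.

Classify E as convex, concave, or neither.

E is quadratic, so its Hessian is the constant matrix H = [[6, -6, 0], [-6, -4, 4], [0, 4, 6]].
Leading principal minors: 6, -60, -456.
Neither pattern holds ⇒ H is indefinite ⇒ neither convex nor concave.

neither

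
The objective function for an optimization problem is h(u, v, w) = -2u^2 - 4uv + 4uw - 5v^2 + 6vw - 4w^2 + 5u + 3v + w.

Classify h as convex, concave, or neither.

h is quadratic, so its Hessian is the constant matrix H = [[-4, -4, 4], [-4, -10, 6], [4, 6, -8]].
Leading principal minors: -4, 24, -80.
Signs alternate −, +, − ⇒ H ≺ 0 ⇒ concave.

concave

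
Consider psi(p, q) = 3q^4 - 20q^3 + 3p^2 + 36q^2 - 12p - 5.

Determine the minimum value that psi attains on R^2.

psi(p,q) separates as A(p) + B(q) − 5, so its minimum is min A + min B − 5.
A'(p) = 6p - 12 vanishes at p ∈ {2}; B'(q) = 12q(q - 3)(q - 2) vanishes at q ∈ {0, 2, 3}.
Local minima of A (where A''>0): A(2)=-12. Local minima of B: B(0)=0, B(3)=27.
So the global minimum of psi is A(2) + B(0) − 5 = -12 + 0 − 5 = -17, attained at (2, 0).

-17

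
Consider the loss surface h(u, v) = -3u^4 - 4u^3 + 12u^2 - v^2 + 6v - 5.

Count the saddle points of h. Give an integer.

h separates as a function of u plus a function of v, so ∇h=0 decouples.
∂h/∂u = -12u(u - 1)(u + 2) = 0 at u ∈ {-2, 0, 1}; ∂h/∂v = -2(v - 3) = 0 at v ∈ {3}.
The Hessian is diagonal: diag(h_uu, h_vv). Second derivatives: h_uu(-2)=-72, h_uu(0)=24, h_uu(1)=-36; h_vv(3)=-2.
Saddle points occur where the two diagonal entries have opposite signs: (0, 3). Count: 1.

1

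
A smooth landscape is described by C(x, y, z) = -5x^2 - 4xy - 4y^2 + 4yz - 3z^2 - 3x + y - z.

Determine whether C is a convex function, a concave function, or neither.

concave

C is quadratic, so its Hessian is the constant matrix H = [[-10, -4, 0], [-4, -8, 4], [0, 4, -6]].
Leading principal minors: -10, 64, -224.
Signs alternate −, +, − ⇒ H ≺ 0 ⇒ concave.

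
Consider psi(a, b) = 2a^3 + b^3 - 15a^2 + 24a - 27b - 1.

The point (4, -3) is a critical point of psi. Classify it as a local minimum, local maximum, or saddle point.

The mixed partial ∂²psi/∂a∂b is 0, so the Hessian at any point is diag(psi_aa, psi_bb) = diag(6(2a - 5), 6b).
At (4, -3): H = diag(18, -18).
The eigenvalues have opposite signs, so H is indefinite: a saddle point.

saddle point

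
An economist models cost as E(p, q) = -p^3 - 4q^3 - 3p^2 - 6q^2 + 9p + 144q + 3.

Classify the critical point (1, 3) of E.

The mixed partial ∂²E/∂p∂q is 0, so the Hessian at any point is diag(E_pp, E_qq) = diag(-6(p + 1), -12(2q + 1)).
At (1, 3): H = diag(-12, -84).
Both eigenvalues are negative, so H is negative definite: a local maximum.

local maximum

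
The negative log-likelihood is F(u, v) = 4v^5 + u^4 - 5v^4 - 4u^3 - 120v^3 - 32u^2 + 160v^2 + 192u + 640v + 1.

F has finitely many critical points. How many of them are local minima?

F separates as a function of u plus a function of v, so ∇F=0 decouples.
∂F/∂u = 4(u - 4)(u - 3)(u + 4) = 0 at u ∈ {-4, 3, 4}; ∂F/∂v = 20(v - 4)(v - 2)(v + 1)(v + 4) = 0 at v ∈ {-4, -1, 2, 4}.
The Hessian is diagonal: diag(F_uu, F_vv). Second derivatives: F_uu(-4)=224, F_uu(3)=-28, F_uu(4)=32; F_vv(-4)=-2880, F_vv(-1)=900, F_vv(2)=-720, F_vv(4)=1600.
Local minima occur where both diagonal entries positive: (-4, -1), (-4, 4), (4, -1), (4, 4). Count: 4.

4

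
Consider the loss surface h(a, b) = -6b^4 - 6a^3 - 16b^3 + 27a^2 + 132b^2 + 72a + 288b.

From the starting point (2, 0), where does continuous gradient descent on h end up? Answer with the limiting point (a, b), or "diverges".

h is separable, so gradient descent decouples: a follows -∂h/∂a, b follows -∂h/∂b.
∂h/∂a = -18(a - 4)(a + 1); at a=2 this is 108, so a decreases.
∂h/∂b = -24(b - 3)(b + 1)(b + 4); at b=0 this is 288, so b decreases.
a converges to its nearest critical value -1 (a local min of the a-part); b converges to -1. The iterate converges to (-1, -1).

(-1, -1)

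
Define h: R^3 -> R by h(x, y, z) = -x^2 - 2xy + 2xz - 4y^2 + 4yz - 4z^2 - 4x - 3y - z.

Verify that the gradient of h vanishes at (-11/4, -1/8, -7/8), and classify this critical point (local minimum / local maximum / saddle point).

∇h = (-2x - 2y + 2z - 4, -2x - 8y + 4z - 3, 2x + 4y - 8z - 1); substituting (-11/4, -1/8, -7/8) gives ∇h = (0, 0, 0), so (-11/4, -1/8, -7/8) is indeed a critical point.
The Hessian is constant: H = [[-2, -2, 2], [-2, -8, 4], [2, 4, -8]].
Leading principal minors: Δ₁ = -2, Δ₂ = 12, Δ₃ = -64.
The minors alternate sign starting negative (−, +, −), so H is negative definite: a local maximum.

local maximum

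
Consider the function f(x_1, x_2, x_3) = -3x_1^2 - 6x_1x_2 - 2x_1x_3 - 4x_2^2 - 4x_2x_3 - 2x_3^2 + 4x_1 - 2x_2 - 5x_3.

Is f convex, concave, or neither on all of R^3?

f is quadratic, so its Hessian is the constant matrix H = [[-6, -6, -2], [-6, -8, -4], [-2, -4, -4]].
Leading principal minors: -6, 12, -16.
Signs alternate −, +, − ⇒ H ≺ 0 ⇒ concave.

concave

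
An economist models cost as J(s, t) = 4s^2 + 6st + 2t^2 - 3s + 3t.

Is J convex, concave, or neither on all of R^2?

J is quadratic, so its Hessian is the constant matrix H = [[8, 6], [6, 4]].
det(H) = -4, tr(H) = 12.
det(H) < 0, so H is indefinite: neither convex nor concave.

neither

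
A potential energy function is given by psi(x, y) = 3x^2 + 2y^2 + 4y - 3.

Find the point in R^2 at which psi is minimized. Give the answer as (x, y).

(0, -1)

psi(x,y) separates as P(x) + Q(y) − 3, so its minimum is min P + min Q − 3.
P'(x) = 6x vanishes at x ∈ {0}; Q'(y) = 4y + 4 vanishes at y ∈ {-1}.
Local minima of P (where P''>0): P(0)=0. Local minima of Q: Q(-1)=-2.
So the global minimum of psi is P(0) + Q(-1) − 3 = 0 − 2 − 3 = -5, attained at (0, -1).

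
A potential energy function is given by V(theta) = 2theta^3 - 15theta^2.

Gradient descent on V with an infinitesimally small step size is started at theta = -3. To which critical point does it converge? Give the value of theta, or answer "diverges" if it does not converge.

V'(theta) = 6theta(theta - 5), so V'(-3) = 144.
Gradient descent moves in the -V' direction, i.e. theta is decreasing.
There is no critical point below theta=-3, and V' keeps the same sign, so the iterate runs off to −∞.

diverges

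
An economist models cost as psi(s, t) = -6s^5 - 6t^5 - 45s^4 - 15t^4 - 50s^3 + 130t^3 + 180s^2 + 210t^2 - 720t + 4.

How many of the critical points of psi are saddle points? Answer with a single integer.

8

psi separates as a function of s plus a function of t, so ∇psi=0 decouples.
∂psi/∂s = -30s(s - 1)(s + 3)(s + 4) = 0 at s ∈ {-4, -3, 0, 1}; ∂psi/∂t = -30(t - 3)(t - 1)(t + 2)(t + 4) = 0 at t ∈ {-4, -2, 1, 3}.
The Hessian is diagonal: diag(psi_ss, psi_tt). Second derivatives: psi_ss(-4)=600, psi_ss(-3)=-360, psi_ss(0)=360, psi_ss(1)=-600; psi_tt(-4)=2100, psi_tt(-2)=-900, psi_tt(1)=900, psi_tt(3)=-2100.
Saddle points occur where the two diagonal entries have opposite signs: (-4, -2), (-4, 3), (-3, -4), (-3, 1), (0, -2), (0, 3), (1, -4), (1, 1). Count: 8.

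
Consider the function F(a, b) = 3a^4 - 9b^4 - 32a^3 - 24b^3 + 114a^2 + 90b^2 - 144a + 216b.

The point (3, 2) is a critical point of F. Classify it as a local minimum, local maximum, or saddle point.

The mixed partial ∂²F/∂a∂b is 0, so the Hessian at any point is diag(F_aa, F_bb) = diag(12(3a^2 - 16a + 19), 36(-3b^2 - 4b + 5)).
At (3, 2): H = diag(-24, -540).
Both eigenvalues are negative, so H is negative definite: a local maximum.

local maximum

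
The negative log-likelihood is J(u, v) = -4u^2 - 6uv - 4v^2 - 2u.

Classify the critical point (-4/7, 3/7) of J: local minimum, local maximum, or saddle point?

local maximum

The Hessian of J is constant: H = [[-8, -6], [-6, -8]].
det(H) = (-8)·(-8) − (-6)² = 28.
det(H) > 0 and tr(H) = -16 < 0, so H is negative definite and the point is a local maximum.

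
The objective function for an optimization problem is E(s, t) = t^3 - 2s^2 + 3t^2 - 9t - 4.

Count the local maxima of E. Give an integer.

E separates as a function of s plus a function of t, so ∇E=0 decouples.
∂E/∂s = -4s = 0 at s ∈ {0}; ∂E/∂t = 3(t - 1)(t + 3) = 0 at t ∈ {-3, 1}.
The Hessian is diagonal: diag(E_ss, E_tt). Second derivatives: E_ss(0)=-4; E_tt(-3)=-12, E_tt(1)=12.
Local maxima occur where both diagonal entries negative: (0, -3). Count: 1.

1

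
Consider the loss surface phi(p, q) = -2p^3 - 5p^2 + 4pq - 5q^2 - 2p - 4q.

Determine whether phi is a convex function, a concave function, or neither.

neither

The term -2p^3 is cubic, so the Hessian is not constant.
∂²phi/∂p² = -12p - 10, which takes both signs as p varies (negative for sufficiently large p). A diagonal entry of the Hessian changing sign means the Hessian is neither positive- nor negative-semidefinite on all of R^2.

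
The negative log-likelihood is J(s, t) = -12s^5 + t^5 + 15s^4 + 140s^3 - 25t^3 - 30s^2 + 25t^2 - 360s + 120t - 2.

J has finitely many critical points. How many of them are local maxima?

J separates as a function of s plus a function of t, so ∇J=0 decouples.
∂J/∂s = -60(s - 3)(s - 1)(s + 1)(s + 2) = 0 at s ∈ {-2, -1, 1, 3}; ∂J/∂t = 5(t - 3)(t - 2)(t + 1)(t + 4) = 0 at t ∈ {-4, -1, 2, 3}.
The Hessian is diagonal: diag(J_ss, J_tt). Second derivatives: J_ss(-2)=900, J_ss(-1)=-480, J_ss(1)=720, J_ss(3)=-2400; J_tt(-4)=-630, J_tt(-1)=180, J_tt(2)=-90, J_tt(3)=140.
Local maxima occur where both diagonal entries negative: (-1, -4), (-1, 2), (3, -4), (3, 2). Count: 4.

4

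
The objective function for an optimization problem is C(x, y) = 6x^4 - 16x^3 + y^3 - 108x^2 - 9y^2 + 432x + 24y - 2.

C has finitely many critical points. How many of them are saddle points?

C separates as a function of x plus a function of y, so ∇C=0 decouples.
∂C/∂x = 24(x - 3)(x - 2)(x + 3) = 0 at x ∈ {-3, 2, 3}; ∂C/∂y = 3(y - 4)(y - 2) = 0 at y ∈ {2, 4}.
The Hessian is diagonal: diag(C_xx, C_yy). Second derivatives: C_xx(-3)=720, C_xx(2)=-120, C_xx(3)=144; C_yy(2)=-6, C_yy(4)=6.
Saddle points occur where the two diagonal entries have opposite signs: (-3, 2), (2, 4), (3, 2). Count: 3.

3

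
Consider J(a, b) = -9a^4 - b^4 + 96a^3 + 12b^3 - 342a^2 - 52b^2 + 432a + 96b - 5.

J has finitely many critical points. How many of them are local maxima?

4

J separates as a function of a plus a function of b, so ∇J=0 decouples.
∂J/∂a = -36(a - 4)(a - 3)(a - 1) = 0 at a ∈ {1, 3, 4}; ∂J/∂b = -4(b - 4)(b - 3)(b - 2) = 0 at b ∈ {2, 3, 4}.
The Hessian is diagonal: diag(J_aa, J_bb). Second derivatives: J_aa(1)=-216, J_aa(3)=72, J_aa(4)=-108; J_bb(2)=-8, J_bb(3)=4, J_bb(4)=-8.
Local maxima occur where both diagonal entries negative: (1, 2), (1, 4), (4, 2), (4, 4). Count: 4.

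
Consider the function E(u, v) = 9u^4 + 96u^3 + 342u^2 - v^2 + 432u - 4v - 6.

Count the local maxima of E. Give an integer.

1

E separates as a function of u plus a function of v, so ∇E=0 decouples.
∂E/∂u = 36(u + 1)(u + 3)(u + 4) = 0 at u ∈ {-4, -3, -1}; ∂E/∂v = -2(v + 2) = 0 at v ∈ {-2}.
The Hessian is diagonal: diag(E_uu, E_vv). Second derivatives: E_uu(-4)=108, E_uu(-3)=-72, E_uu(-1)=216; E_vv(-2)=-2.
Local maxima occur where both diagonal entries negative: (-3, -2). Count: 1.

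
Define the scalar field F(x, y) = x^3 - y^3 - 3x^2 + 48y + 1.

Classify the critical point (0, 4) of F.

local maximum

The mixed partial ∂²F/∂x∂y is 0, so the Hessian at any point is diag(F_xx, F_yy) = diag(6(x - 1), -6y).
At (0, 4): H = diag(-6, -24).
Both eigenvalues are negative, so H is negative definite: a local maximum.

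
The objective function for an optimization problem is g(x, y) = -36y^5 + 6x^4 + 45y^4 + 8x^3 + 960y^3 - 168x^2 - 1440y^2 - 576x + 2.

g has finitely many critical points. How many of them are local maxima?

2

g separates as a function of x plus a function of y, so ∇g=0 decouples.
∂g/∂x = 24(x - 4)(x + 2)(x + 3) = 0 at x ∈ {-3, -2, 4}; ∂g/∂y = -180y(y - 4)(y - 1)(y + 4) = 0 at y ∈ {-4, 0, 1, 4}.
The Hessian is diagonal: diag(g_xx, g_yy). Second derivatives: g_xx(-3)=168, g_xx(-2)=-144, g_xx(4)=1008; g_yy(-4)=28800, g_yy(0)=-2880, g_yy(1)=2700, g_yy(4)=-17280.
Local maxima occur where both diagonal entries negative: (-2, 0), (-2, 4). Count: 2.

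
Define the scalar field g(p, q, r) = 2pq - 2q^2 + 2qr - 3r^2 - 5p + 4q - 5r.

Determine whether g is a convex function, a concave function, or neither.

neither

g is quadratic, so its Hessian is the constant matrix H = [[0, 2, 0], [2, -4, 2], [0, 2, -6]].
Leading principal minors: 0, -4, 24.
Neither pattern holds ⇒ H is indefinite ⇒ neither convex nor concave.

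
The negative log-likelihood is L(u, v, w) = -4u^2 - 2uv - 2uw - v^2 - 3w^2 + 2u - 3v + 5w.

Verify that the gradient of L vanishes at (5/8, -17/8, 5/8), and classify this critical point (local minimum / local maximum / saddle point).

local maximum

∇L = (-8u - 2v - 2w + 2, -2u - 2v - 3, -2u - 6w + 5); substituting (5/8, -17/8, 5/8) gives ∇L = (0, 0, 0), so (5/8, -17/8, 5/8) is indeed a critical point.
The Hessian is constant: H = [[-8, -2, -2], [-2, -2, 0], [-2, 0, -6]].
Leading principal minors: Δ₁ = -8, Δ₂ = 12, Δ₃ = -64.
The minors alternate sign starting negative (−, +, −), so H is negative definite: a local maximum.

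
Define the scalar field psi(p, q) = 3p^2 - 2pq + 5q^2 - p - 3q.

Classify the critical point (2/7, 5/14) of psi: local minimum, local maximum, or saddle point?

local minimum

The Hessian of psi is constant: H = [[6, -2], [-2, 10]].
det(H) = 6·10 − (-2)² = 56.
det(H) > 0 and tr(H) = 16 > 0, so H is positive definite and the point is a local minimum.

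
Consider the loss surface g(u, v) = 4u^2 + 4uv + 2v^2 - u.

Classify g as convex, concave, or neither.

g is quadratic, so its Hessian is the constant matrix H = [[8, 4], [4, 4]].
det(H) = 16, tr(H) = 12.
det(H) > 0 and tr(H) > 0, so H is positive definite everywhere: convex.

convex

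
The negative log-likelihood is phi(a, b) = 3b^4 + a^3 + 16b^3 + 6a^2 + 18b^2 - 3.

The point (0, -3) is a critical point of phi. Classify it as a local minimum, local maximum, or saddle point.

local minimum

The mixed partial ∂²phi/∂a∂b is 0, so the Hessian at any point is diag(phi_aa, phi_bb) = diag(6(a + 2), 12(3b^2 + 8b + 3)).
At (0, -3): H = diag(12, 72).
Both eigenvalues are positive, so H is positive definite: a local minimum.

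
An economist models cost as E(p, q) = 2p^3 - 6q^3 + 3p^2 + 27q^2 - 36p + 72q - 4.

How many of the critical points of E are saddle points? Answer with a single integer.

2

E separates as a function of p plus a function of q, so ∇E=0 decouples.
∂E/∂p = 6(p - 2)(p + 3) = 0 at p ∈ {-3, 2}; ∂E/∂q = -18(q - 4)(q + 1) = 0 at q ∈ {-1, 4}.
The Hessian is diagonal: diag(E_pp, E_qq). Second derivatives: E_pp(-3)=-30, E_pp(2)=30; E_qq(-1)=90, E_qq(4)=-90.
Saddle points occur where the two diagonal entries have opposite signs: (-3, -1), (2, 4). Count: 2.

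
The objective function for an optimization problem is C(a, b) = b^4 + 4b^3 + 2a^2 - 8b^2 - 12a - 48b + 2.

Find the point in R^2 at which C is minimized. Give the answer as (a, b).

C(a,b) separates as P(a) + Q(b) + 2, so its minimum is min P + min Q + 2.
P'(a) = 4a - 12 vanishes at a ∈ {3}; Q'(b) = 4(b - 2)(b + 2)(b + 3) vanishes at b ∈ {-3, -2, 2}.
Local minima of P (where P''>0): P(3)=-18. Local minima of Q: Q(-3)=45, Q(2)=-80.
So the global minimum of C is P(3) + Q(2) + 2 = -18 − 80 + 2 = -96, attained at (3, 2).

(3, 2)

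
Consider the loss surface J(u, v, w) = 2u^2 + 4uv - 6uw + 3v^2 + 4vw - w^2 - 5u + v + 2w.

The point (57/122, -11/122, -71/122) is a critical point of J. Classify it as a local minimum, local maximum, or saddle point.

saddle point

The Hessian is constant: H = [[4, 4, -6], [4, 6, 4], [-6, 4, -2]].
Leading principal minors: Δ₁ = 4, Δ₂ = 8, Δ₃ = -488.
The minors fit neither the all-positive nor the alternating-sign pattern, so H is indefinite: a saddle point.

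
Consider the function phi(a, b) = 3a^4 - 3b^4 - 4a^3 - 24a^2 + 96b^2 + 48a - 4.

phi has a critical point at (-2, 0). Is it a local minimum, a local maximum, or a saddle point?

The mixed partial ∂²phi/∂a∂b is 0, so the Hessian at any point is diag(phi_aa, phi_bb) = diag(12(3a^2 - 2a - 4), 12(-3b^2 + 16)).
At (-2, 0): H = diag(144, 192).
Both eigenvalues are positive, so H is positive definite: a local minimum.

local minimum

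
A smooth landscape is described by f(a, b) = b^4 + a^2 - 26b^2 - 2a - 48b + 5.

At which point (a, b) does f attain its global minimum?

f(a,b) separates as P(a) + Q(b) + 5, so its minimum is min P + min Q + 5.
P'(a) = 2a - 2 vanishes at a ∈ {1}; Q'(b) = 4(b - 4)(b + 1)(b + 3) vanishes at b ∈ {-3, -1, 4}.
Local minima of P (where P''>0): P(1)=-1. Local minima of Q: Q(-3)=-9, Q(4)=-352.
So the global minimum of f is P(1) + Q(4) + 5 = -1 − 352 + 5 = -348, attained at (1, 4).

(1, 4)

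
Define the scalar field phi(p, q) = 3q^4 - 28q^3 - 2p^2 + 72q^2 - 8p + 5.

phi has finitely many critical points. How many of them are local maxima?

1

phi separates as a function of p plus a function of q, so ∇phi=0 decouples.
∂phi/∂p = -4(p + 2) = 0 at p ∈ {-2}; ∂phi/∂q = 12q(q - 4)(q - 3) = 0 at q ∈ {0, 3, 4}.
The Hessian is diagonal: diag(phi_pp, phi_qq). Second derivatives: phi_pp(-2)=-4; phi_qq(0)=144, phi_qq(3)=-36, phi_qq(4)=48.
Local maxima occur where both diagonal entries negative: (-2, 3). Count: 1.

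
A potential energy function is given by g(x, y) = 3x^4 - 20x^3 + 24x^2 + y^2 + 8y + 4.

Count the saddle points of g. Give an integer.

1

g separates as a function of x plus a function of y, so ∇g=0 decouples.
∂g/∂x = 12x(x - 4)(x - 1) = 0 at x ∈ {0, 1, 4}; ∂g/∂y = 2(y + 4) = 0 at y ∈ {-4}.
The Hessian is diagonal: diag(g_xx, g_yy). Second derivatives: g_xx(0)=48, g_xx(1)=-36, g_xx(4)=144; g_yy(-4)=2.
Saddle points occur where the two diagonal entries have opposite signs: (1, -4). Count: 1.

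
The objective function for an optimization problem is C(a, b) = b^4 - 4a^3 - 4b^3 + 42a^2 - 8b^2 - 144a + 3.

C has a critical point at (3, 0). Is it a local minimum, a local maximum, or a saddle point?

saddle point

The mixed partial ∂²C/∂a∂b is 0, so the Hessian at any point is diag(C_aa, C_bb) = diag(12(-2a + 7), 4(3b^2 - 6b - 4)).
At (3, 0): H = diag(12, -16).
The eigenvalues have opposite signs, so H is indefinite: a saddle point.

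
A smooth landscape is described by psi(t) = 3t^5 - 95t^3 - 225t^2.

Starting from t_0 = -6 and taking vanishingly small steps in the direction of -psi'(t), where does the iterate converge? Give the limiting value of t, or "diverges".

psi'(t) = 15t(t - 5)(t + 2)(t + 3), so psi'(-6) = 11880.
Gradient descent moves in the -psi' direction, i.e. t is decreasing.
There is no critical point below t=-6, and psi' keeps the same sign, so the iterate runs off to −∞.

diverges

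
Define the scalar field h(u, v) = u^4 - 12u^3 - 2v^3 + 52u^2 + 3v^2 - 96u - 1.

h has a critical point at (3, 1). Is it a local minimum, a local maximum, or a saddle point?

The mixed partial ∂²h/∂u∂v is 0, so the Hessian at any point is diag(h_uu, h_vv) = diag(4(3u^2 - 18u + 26), 6(-2v + 1)).
At (3, 1): H = diag(-4, -6).
Both eigenvalues are negative, so H is negative definite: a local maximum.

local maximum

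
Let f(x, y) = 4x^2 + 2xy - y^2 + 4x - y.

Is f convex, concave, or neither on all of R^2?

neither

f is quadratic, so its Hessian is the constant matrix H = [[8, 2], [2, -2]].
det(H) = -20, tr(H) = 6.
det(H) < 0, so H is indefinite: neither convex nor concave.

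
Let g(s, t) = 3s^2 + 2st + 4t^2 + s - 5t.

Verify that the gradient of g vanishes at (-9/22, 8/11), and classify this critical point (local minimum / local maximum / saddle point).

local minimum

∇g = (6s + 2t + 1, 2s + 8t - 5); substituting (-9/22, 8/11) gives ∇g = (0, 0), so (-9/22, 8/11) is indeed a critical point.
The Hessian of g is constant: H = [[6, 2], [2, 8]].
det(H) = 6·8 − 2² = 44.
det(H) > 0 and tr(H) = 14 > 0, so H is positive definite and the point is a local minimum.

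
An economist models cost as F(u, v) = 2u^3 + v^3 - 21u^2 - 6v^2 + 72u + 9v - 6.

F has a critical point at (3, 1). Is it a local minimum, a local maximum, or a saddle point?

local maximum

The mixed partial ∂²F/∂u∂v is 0, so the Hessian at any point is diag(F_uu, F_vv) = diag(6(2u - 7), 6(v - 2)).
At (3, 1): H = diag(-6, -6).
Both eigenvalues are negative, so H is negative definite: a local maximum.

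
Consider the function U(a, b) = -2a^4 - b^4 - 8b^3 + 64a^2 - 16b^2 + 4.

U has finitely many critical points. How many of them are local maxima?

U separates as a function of a plus a function of b, so ∇U=0 decouples.
∂U/∂a = -8a(a - 4)(a + 4) = 0 at a ∈ {-4, 0, 4}; ∂U/∂b = -4b(b + 2)(b + 4) = 0 at b ∈ {-4, -2, 0}.
The Hessian is diagonal: diag(U_aa, U_bb). Second derivatives: U_aa(-4)=-256, U_aa(0)=128, U_aa(4)=-256; U_bb(-4)=-32, U_bb(-2)=16, U_bb(0)=-32.
Local maxima occur where both diagonal entries negative: (-4, -4), (-4, 0), (4, -4), (4, 0). Count: 4.

4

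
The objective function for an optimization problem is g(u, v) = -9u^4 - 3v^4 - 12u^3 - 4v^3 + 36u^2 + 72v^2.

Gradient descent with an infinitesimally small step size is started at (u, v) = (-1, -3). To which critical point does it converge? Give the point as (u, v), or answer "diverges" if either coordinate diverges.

(0, 0)

g is separable, so gradient descent decouples: u follows -∂g/∂u, v follows -∂g/∂v.
∂g/∂u = -36u(u - 1)(u + 2); at u=-1 this is -72, so u increases.
∂g/∂v = -12v(v - 3)(v + 4); at v=-3 this is -216, so v increases.
u converges to its nearest critical value 0 (a local min of the u-part); v converges to 0. The iterate converges to (0, 0).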